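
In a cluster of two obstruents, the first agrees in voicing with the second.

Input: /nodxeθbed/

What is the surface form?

[notxeðbed]

/d/ before /x/ (voiceless) → [t]
/θ/ before /b/ (voiced) → [ð]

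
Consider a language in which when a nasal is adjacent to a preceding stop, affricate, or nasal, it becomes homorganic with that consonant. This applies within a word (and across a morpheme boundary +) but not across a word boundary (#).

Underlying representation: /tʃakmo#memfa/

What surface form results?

[tʃakŋo#memfa]

/m/ after /k/ (velar) → [ŋ]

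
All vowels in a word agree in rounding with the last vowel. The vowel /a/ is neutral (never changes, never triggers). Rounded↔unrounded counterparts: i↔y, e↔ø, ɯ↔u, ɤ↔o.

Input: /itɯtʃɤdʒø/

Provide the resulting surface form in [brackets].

[ytutʃodʒø]

/i/ harmonizes with /ø/ ([+round]) → [y]
/ɯ/ harmonizes with /ø/ ([+round]) → [u]
/ɤ/ harmonizes with /ø/ ([+round]) → [o]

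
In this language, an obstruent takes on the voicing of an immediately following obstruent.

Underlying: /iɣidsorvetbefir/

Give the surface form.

[iɣitsorvedbefir]

/d/ before /s/ (voiceless) → [t]
/t/ before /b/ (voiced) → [d]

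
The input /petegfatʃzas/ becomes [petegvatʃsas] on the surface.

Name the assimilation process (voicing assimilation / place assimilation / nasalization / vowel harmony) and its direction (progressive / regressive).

/f/→[v] /z/→[s].
Each target copies a feature from the preceding segment, so the direction is progressive.

voicing assimilation, progressive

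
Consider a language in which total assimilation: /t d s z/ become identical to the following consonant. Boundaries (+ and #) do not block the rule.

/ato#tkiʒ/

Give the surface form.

[ato#kkiʒ]

/t/ before /k/ → [k] (total assimilation)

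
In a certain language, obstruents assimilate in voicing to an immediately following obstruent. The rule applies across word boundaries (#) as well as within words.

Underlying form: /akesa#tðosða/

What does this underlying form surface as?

/t/ before /ð/ (voiced) → [d]
/s/ before /ð/ (voiced) → [z]

[akesa#dðozða]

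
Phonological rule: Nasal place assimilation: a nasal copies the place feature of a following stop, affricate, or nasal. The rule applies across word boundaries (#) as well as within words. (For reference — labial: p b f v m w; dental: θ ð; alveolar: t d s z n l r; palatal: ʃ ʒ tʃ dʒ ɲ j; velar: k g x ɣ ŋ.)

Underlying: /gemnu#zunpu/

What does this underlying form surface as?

/m/ before /n/ (alveolar) → [n]
/n/ before /p/ (labial) → [m]

[gennu#zumpu]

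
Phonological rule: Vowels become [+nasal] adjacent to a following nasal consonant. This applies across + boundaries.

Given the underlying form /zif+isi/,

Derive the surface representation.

[zif+isi]

no segment meets the rule's conditions; no change.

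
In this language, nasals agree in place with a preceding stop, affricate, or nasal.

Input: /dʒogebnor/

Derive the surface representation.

[dʒogebmor]

/n/ after /b/ (labial) → [m]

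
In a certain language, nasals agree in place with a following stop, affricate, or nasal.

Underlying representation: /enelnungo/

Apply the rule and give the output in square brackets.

/n/ before /g/ (velar) → [ŋ]

[enelnuŋgo]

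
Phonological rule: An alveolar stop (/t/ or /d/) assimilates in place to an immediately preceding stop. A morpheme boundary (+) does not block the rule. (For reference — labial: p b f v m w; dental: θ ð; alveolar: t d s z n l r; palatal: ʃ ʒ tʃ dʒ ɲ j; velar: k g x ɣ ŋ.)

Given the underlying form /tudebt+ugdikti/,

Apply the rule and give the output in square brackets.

/t/ after /b/ (labial) → [p]
/d/ after /g/ (velar) → [g]
/t/ after /k/ (velar) → [k]

[tudebp+uggikki]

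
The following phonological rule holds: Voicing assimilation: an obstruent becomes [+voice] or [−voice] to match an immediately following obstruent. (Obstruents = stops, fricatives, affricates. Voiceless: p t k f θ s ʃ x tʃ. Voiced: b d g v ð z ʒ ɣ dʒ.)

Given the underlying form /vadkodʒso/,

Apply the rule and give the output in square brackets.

/d/ before /k/ (voiceless) → [t]
/dʒ/ before /s/ (voiceless) → [tʃ]

[vatkotʃso]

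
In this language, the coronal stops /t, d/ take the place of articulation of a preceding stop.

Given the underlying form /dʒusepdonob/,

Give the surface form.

[dʒusepbonob]

/d/ after /p/ (labial) → [b]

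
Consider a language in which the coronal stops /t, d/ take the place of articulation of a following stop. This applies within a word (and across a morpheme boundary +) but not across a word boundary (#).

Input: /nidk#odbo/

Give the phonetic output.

/d/ before /k/ (velar) → [g]
/d/ before /b/ (labial) → [b]

[nigk#obbo]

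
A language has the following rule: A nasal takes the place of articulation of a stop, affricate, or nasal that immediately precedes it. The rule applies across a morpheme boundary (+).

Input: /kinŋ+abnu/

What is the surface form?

/ŋ/ after /n/ (alveolar) → [n]
/n/ after /b/ (labial) → [m]

[kinn+abmu]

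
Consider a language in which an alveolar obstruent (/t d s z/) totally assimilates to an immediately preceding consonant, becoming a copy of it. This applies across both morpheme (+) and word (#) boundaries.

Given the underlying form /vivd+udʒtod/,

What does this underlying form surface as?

[vivv+udʒdʒod]

/d/ after /v/ → [v] (total assimilation)
/t/ after /dʒ/ → [dʒ] (total assimilation)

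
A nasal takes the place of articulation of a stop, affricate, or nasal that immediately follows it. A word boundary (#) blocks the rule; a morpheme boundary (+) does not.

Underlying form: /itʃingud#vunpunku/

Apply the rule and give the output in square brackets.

/n/ before /g/ (velar) → [ŋ]
/n/ before /p/ (labial) → [m]
/n/ before /k/ (velar) → [ŋ]

[itʃiŋgud#vumpuŋku]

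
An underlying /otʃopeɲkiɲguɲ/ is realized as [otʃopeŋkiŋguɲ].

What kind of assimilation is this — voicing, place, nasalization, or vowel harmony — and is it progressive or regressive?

place assimilation, regressive

/ɲ/→[ŋ] /ɲ/→[ŋ].
Each target copies a feature from the following segment, so the direction is regressive.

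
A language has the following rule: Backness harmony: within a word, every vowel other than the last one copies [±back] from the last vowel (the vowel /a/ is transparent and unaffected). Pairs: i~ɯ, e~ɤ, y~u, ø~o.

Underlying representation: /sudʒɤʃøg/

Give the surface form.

[sydʒeʃøg]

/u/ harmonizes with /ø/ ([-back]) → [y]
/ɤ/ harmonizes with /ø/ ([-back]) → [e]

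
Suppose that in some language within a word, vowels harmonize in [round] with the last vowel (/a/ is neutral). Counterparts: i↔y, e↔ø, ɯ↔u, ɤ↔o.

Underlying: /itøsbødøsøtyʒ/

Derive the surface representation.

/i/ harmonizes with /y/ ([+round]) → [y]

[ytøsbødøsøtyʒ]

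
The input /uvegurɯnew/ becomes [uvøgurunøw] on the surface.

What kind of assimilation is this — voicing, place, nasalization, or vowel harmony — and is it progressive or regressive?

/e/→[ø] /ɯ/→[u] /e/→[ø].
Vowels agree with the first vowel, so the harmony is progressive.

vowel harmony, progressive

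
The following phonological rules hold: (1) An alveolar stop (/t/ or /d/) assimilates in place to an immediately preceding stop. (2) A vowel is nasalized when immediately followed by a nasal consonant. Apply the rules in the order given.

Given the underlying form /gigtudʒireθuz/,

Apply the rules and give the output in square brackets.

[gigkudʒireθuz]

Rule 1: /t/ after /g/ (velar) → [k]
After rule 1: gigkudʒireθuz
Rule 2: no segment meets the rule's conditions; no change.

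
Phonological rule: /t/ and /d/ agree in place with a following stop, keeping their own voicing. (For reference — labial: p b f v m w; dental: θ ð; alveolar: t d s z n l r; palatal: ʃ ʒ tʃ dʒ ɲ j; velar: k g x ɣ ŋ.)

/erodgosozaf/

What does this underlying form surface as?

/d/ before /g/ (velar) → [g]

[eroggosozaf]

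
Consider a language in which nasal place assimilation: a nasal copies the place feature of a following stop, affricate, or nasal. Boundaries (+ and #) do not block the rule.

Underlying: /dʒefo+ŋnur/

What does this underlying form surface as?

[dʒefo+nnur]

/ŋ/ before /n/ (alveolar) → [n]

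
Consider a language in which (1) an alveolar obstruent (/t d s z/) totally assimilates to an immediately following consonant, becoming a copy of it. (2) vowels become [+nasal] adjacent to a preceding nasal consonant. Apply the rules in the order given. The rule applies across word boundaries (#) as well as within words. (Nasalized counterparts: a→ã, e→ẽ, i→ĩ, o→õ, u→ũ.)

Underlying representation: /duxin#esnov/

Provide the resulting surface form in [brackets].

[duxin#ẽnnõv]

Rule 1: /s/ before /n/ → [n] (total assimilation)
After rule 1: duxin#ennov
Rule 2: /e/ after nasal /n/ → [ẽ]
Rule 2: /o/ after nasal /n/ → [õ]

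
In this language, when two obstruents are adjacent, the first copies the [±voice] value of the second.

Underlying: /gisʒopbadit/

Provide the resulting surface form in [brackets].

[gizʒobbadit]

/s/ before /ʒ/ (voiced) → [z]
/p/ before /b/ (voiced) → [b]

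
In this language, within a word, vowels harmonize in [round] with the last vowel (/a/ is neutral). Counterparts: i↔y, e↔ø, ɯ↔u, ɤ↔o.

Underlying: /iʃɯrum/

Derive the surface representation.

/i/ harmonizes with /u/ ([+round]) → [y]
/ɯ/ harmonizes with /u/ ([+round]) → [u]

[yʃurum]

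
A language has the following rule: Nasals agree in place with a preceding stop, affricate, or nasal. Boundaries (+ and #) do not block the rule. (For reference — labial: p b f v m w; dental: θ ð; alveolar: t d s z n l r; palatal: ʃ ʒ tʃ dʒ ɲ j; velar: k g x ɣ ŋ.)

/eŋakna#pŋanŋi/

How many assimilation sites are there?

/n/ after /k/ (velar) → [ŋ]
/ŋ/ after /p/ (labial) → [m]
/ŋ/ after /n/ (alveolar) → [n]
3 segments change.

3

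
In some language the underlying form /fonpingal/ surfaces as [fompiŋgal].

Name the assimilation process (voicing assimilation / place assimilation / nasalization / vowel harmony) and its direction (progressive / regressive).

/n/→[m] /n/→[ŋ].
Each target copies a feature from the following segment, so the direction is regressive.

place assimilation, regressive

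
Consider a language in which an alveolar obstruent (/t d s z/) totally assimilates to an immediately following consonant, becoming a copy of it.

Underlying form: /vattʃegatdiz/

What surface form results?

/t/ before /tʃ/ → [tʃ] (total assimilation)
/t/ before /d/ → [d] (total assimilation)

[vatʃtʃegaddiz]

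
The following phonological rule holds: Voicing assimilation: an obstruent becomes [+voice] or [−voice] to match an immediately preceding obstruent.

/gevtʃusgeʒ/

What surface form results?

/tʃ/ after /v/ (voiced) → [dʒ]
/g/ after /s/ (voiceless) → [k]

[gevdʒuskeʒ]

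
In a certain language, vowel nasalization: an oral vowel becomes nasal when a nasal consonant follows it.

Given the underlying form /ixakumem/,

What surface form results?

[ixakũmẽm]

/u/ before nasal /m/ → [ũ]
/e/ before nasal /m/ → [ẽ]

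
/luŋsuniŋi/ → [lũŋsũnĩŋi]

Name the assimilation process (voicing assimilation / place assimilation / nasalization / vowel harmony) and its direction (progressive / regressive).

/u/→[ũ] /u/→[ũ] /i/→[ĩ].
Each target copies a feature from the following segment, so the direction is regressive.

nasalization, regressive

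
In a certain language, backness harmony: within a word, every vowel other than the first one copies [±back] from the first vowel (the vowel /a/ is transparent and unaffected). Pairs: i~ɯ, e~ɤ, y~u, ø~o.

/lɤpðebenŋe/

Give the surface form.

[lɤpðɤbɤnŋɤ]

/e/ harmonizes with /ɤ/ ([+back]) → [ɤ]
/e/ harmonizes with /ɤ/ ([+back]) → [ɤ]
/e/ harmonizes with /ɤ/ ([+back]) → [ɤ]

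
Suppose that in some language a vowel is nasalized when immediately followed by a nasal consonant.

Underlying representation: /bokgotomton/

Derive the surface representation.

/o/ before nasal /m/ → [õ]
/o/ before nasal /n/ → [õ]

[bokgotõmtõn]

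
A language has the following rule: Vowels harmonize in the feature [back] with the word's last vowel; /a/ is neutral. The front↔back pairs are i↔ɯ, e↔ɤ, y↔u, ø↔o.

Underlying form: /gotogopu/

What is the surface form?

no segment meets the rule's conditions; no change.

[gotogopu]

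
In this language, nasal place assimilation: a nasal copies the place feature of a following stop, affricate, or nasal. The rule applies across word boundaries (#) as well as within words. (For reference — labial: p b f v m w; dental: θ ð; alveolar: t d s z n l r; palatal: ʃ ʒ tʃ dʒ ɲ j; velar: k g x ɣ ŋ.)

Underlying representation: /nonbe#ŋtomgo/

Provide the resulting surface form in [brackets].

/n/ before /b/ (labial) → [m]
/ŋ/ before /t/ (alveolar) → [n]
/m/ before /g/ (velar) → [ŋ]

[nombe#ntoŋgo]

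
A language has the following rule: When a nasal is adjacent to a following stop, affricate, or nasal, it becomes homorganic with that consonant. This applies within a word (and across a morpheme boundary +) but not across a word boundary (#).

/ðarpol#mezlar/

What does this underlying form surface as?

no segment meets the rule's conditions; no change.

[ðarpol#mezlar]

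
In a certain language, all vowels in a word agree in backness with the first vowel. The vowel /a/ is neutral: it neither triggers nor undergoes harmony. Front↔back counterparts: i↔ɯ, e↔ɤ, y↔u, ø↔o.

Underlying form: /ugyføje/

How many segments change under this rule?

/y/ harmonizes with /u/ ([+back]) → [u]
/ø/ harmonizes with /u/ ([+back]) → [o]
/e/ harmonizes with /u/ ([+back]) → [ɤ]
3 segments change.

3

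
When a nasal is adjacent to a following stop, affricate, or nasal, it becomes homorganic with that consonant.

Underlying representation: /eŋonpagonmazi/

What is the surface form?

[eŋompagommazi]

/n/ before /p/ (labial) → [m]
/n/ before /m/ (labial) → [m]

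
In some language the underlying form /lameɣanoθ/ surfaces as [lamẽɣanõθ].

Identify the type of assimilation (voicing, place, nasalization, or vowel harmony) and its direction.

nasalization, progressive

/e/→[ẽ] /o/→[õ].
Each target copies a feature from the preceding segment, so the direction is progressive.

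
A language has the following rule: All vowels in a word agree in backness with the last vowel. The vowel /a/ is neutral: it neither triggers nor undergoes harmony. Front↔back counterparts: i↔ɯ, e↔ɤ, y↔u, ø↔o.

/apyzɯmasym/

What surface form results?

[apyzimasym]

/ɯ/ harmonizes with /y/ ([-back]) → [i]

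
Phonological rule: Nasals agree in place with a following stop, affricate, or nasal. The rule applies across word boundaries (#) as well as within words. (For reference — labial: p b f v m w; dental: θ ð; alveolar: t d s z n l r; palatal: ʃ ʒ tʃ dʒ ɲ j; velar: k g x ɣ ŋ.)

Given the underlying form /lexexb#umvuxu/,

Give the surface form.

no segment meets the rule's conditions; no change.

[lexexb#umvuxu]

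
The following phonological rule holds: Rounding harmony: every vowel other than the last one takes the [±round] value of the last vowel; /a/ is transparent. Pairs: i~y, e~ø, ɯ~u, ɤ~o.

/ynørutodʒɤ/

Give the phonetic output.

/y/ harmonizes with /ɤ/ ([-round]) → [i]
/ø/ harmonizes with /ɤ/ ([-round]) → [e]
/u/ harmonizes with /ɤ/ ([-round]) → [ɯ]
/o/ harmonizes with /ɤ/ ([-round]) → [ɤ]

[inerɯtɤdʒɤ]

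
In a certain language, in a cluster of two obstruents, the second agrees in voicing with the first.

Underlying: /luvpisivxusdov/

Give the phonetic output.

/p/ after /v/ (voiced) → [b]
/x/ after /v/ (voiced) → [ɣ]
/d/ after /s/ (voiceless) → [t]

[luvbisivɣustov]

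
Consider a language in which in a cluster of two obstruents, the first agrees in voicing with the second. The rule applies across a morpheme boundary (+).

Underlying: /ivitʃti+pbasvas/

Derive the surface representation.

/p/ before /b/ (voiced) → [b]
/s/ before /v/ (voiced) → [z]

[ivitʃti+bbazvas]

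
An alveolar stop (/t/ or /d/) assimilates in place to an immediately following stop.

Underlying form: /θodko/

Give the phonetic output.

[θogko]

/d/ before /k/ (velar) → [g]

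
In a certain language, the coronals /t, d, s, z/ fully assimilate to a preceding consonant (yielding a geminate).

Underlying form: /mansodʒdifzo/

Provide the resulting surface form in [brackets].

/s/ after /n/ → [n] (total assimilation)
/d/ after /dʒ/ → [dʒ] (total assimilation)
/z/ after /f/ → [f] (total assimilation)

[mannodʒdʒiffo]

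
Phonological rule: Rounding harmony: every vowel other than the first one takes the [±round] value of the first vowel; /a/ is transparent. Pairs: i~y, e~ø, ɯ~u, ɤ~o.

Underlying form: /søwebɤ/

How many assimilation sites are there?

/e/ harmonizes with /ø/ ([+round]) → [ø]
/ɤ/ harmonizes with /ø/ ([+round]) → [o]
2 segments change.

2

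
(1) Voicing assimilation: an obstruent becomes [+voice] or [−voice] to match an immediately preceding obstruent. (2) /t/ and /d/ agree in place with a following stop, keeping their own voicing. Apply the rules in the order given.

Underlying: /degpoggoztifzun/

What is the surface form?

Rule 1: /p/ after /g/ (voiced) → [b]
Rule 1: /t/ after /z/ (voiced) → [d]
Rule 1: /z/ after /f/ (voiceless) → [s]
After rule 1: degboggozdifsun
Rule 2: no segment meets the rule's conditions; no change.

[degboggozdifsun]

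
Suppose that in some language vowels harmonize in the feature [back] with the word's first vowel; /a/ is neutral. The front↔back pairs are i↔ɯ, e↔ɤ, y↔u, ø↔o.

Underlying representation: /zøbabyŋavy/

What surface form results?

no segment meets the rule's conditions; no change.

[zøbabyŋavy]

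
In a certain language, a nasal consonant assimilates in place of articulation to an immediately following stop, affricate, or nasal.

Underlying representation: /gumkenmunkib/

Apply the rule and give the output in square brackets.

/m/ before /k/ (velar) → [ŋ]
/n/ before /m/ (labial) → [m]
/n/ before /k/ (velar) → [ŋ]

[guŋkemmuŋkib]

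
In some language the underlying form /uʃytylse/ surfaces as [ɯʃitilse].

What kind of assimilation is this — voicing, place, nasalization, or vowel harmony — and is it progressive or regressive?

/u/→[ɯ] /y/→[i] /y/→[i].
Vowels agree with the last vowel, so the harmony is regressive.

vowel harmony, regressive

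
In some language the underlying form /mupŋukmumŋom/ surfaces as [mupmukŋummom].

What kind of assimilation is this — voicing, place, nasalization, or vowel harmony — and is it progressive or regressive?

/ŋ/→[m] /m/→[ŋ] /ŋ/→[m].
Each target copies a feature from the preceding segment, so the direction is progressive.

place assimilation, progressive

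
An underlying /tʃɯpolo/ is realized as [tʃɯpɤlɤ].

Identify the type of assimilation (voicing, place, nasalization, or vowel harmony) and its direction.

vowel harmony, progressive

/o/→[ɤ] /o/→[ɤ].
Vowels agree with the first vowel, so the harmony is progressive.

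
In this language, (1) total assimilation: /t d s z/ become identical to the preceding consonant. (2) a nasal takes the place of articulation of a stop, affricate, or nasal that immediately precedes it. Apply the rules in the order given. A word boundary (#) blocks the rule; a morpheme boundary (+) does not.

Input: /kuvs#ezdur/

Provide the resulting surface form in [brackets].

[kuvv#ezzur]

Rule 1: /s/ after /v/ → [v] (total assimilation)
Rule 1: /d/ after /z/ → [z] (total assimilation)
After rule 1: kuvv#ezzur
Rule 2: no segment meets the rule's conditions; no change.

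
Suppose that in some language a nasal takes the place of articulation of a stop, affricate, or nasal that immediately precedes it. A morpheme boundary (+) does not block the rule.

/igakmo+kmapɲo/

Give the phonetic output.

/m/ after /k/ (velar) → [ŋ]
/m/ after /k/ (velar) → [ŋ]
/ɲ/ after /p/ (labial) → [m]

[igakŋo+kŋapmo]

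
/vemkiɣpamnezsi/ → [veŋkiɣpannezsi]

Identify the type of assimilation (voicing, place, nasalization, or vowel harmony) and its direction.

place assimilation, regressive

/m/→[ŋ] /m/→[n].
Each target copies a feature from the following segment, so the direction is regressive.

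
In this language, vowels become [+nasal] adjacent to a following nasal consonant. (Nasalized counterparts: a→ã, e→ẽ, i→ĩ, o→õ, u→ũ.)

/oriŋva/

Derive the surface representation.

[orĩŋva]

/i/ before nasal /ŋ/ → [ĩ]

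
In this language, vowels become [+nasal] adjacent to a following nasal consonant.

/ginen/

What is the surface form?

/i/ before nasal /n/ → [ĩ]
/e/ before nasal /n/ → [ẽ]

[gĩnẽn]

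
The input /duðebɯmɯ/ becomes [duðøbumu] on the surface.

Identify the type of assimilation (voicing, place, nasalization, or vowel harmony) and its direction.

/e/→[ø] /ɯ/→[u] /ɯ/→[u].
Vowels agree with the first vowel, so the harmony is progressive.

vowel harmony, progressive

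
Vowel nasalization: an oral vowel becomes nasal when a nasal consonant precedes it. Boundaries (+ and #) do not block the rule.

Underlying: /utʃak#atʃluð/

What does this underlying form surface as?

[utʃak#atʃluð]

no segment meets the rule's conditions; no change.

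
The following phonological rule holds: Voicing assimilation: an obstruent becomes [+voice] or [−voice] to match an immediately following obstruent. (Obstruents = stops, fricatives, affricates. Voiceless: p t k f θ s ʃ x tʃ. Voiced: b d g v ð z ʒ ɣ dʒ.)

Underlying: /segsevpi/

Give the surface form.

/g/ before /s/ (voiceless) → [k]
/v/ before /p/ (voiceless) → [f]

[seksefpi]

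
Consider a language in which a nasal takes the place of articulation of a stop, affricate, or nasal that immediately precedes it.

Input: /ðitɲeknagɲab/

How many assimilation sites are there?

/ɲ/ after /t/ (alveolar) → [n]
/n/ after /k/ (velar) → [ŋ]
/ɲ/ after /g/ (velar) → [ŋ]
3 segments change.

3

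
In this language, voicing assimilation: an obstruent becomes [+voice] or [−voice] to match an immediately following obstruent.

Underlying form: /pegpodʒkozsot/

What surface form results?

[pekpotʃkossot]

/g/ before /p/ (voiceless) → [k]
/dʒ/ before /k/ (voiceless) → [tʃ]
/z/ before /s/ (voiceless) → [s]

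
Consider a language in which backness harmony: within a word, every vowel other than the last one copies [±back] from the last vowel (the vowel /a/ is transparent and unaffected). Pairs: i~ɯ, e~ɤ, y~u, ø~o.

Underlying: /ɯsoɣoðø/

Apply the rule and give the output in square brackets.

[isøɣøðø]

/ɯ/ harmonizes with /ø/ ([-back]) → [i]
/o/ harmonizes with /ø/ ([-back]) → [ø]
/o/ harmonizes with /ø/ ([-back]) → [ø]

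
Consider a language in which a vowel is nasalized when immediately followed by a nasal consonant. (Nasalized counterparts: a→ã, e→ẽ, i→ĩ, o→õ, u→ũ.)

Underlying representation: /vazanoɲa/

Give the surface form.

[vazãnõɲa]

/a/ before nasal /n/ → [ã]
/o/ before nasal /ɲ/ → [õ]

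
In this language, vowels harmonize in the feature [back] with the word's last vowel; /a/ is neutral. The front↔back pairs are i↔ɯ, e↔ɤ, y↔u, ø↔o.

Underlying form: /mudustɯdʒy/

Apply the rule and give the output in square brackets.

/u/ harmonizes with /y/ ([-back]) → [y]
/u/ harmonizes with /y/ ([-back]) → [y]
/ɯ/ harmonizes with /y/ ([-back]) → [i]

[mydystidʒy]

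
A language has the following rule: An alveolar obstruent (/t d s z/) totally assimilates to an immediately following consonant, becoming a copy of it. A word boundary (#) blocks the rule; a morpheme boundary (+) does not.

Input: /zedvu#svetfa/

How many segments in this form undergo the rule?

/d/ before /v/ → [v] (total assimilation)
/s/ before /v/ → [v] (total assimilation)
/t/ before /f/ → [f] (total assimilation)
3 segments change.

3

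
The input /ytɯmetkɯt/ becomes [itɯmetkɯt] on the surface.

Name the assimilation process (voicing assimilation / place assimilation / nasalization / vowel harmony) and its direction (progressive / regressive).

/y/→[i].
Vowels agree with the last vowel, so the harmony is regressive.

vowel harmony, regressive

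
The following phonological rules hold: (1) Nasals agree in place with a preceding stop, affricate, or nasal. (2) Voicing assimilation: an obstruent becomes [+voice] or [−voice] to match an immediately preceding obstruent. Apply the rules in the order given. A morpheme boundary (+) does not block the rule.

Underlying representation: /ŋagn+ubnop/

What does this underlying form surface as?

Rule 1: /n/ after /g/ (velar) → [ŋ]
Rule 1: /n/ after /b/ (labial) → [m]
After rule 1: ŋagŋ+ubmop
Rule 2: no segment meets the rule's conditions; no change.

[ŋagŋ+ubmop]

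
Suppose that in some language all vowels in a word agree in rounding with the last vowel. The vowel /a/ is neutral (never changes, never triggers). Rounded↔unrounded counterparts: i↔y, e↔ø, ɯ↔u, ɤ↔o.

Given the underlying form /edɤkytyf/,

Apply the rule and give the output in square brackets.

[ødokytyf]

/e/ harmonizes with /y/ ([+round]) → [ø]
/ɤ/ harmonizes with /y/ ([+round]) → [o]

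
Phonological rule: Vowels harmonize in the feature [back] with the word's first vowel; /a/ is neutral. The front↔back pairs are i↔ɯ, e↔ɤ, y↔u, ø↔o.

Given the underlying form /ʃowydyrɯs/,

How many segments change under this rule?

2

/y/ harmonizes with /o/ ([+back]) → [u]
/y/ harmonizes with /o/ ([+back]) → [u]
2 segments change.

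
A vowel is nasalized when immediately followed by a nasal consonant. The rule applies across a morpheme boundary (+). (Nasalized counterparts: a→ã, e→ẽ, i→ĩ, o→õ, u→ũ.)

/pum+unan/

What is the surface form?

[pũm+ũnãn]

/u/ before nasal /m/ → [ũ]
/u/ before nasal /n/ → [ũ]
/a/ before nasal /n/ → [ã]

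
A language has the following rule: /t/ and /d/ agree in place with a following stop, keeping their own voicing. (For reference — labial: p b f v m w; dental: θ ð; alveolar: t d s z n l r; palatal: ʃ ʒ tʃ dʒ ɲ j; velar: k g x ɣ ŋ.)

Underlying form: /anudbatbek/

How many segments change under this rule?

2

/d/ before /b/ (labial) → [b]
/t/ before /b/ (labial) → [p]
2 segments change.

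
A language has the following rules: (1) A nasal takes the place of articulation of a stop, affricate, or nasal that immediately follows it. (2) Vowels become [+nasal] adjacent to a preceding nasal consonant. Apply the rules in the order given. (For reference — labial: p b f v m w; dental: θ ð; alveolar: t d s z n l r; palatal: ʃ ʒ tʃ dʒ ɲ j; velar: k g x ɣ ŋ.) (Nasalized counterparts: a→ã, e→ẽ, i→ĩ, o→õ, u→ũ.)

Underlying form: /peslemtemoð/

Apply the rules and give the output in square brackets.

[peslentemõð]

Rule 1: /m/ before /t/ (alveolar) → [n]
After rule 1: peslentemoð
Rule 2: /o/ after nasal /m/ → [õ]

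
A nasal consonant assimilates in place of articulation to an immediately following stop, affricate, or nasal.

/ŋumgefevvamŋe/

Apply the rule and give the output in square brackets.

/m/ before /g/ (velar) → [ŋ]
/m/ before /ŋ/ (velar) → [ŋ]

[ŋuŋgefevvaŋŋe]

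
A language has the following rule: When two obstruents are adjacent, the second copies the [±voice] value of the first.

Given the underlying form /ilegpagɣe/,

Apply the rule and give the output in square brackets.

/p/ after /g/ (voiced) → [b]

[ilegbagɣe]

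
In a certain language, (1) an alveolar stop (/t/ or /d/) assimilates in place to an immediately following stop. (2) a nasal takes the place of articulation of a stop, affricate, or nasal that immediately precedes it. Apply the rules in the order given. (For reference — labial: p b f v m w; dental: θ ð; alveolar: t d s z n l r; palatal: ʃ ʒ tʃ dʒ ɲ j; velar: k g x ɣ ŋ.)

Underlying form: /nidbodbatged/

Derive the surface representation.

[nibbobbakged]

Rule 1: /d/ before /b/ (labial) → [b]
Rule 1: /d/ before /b/ (labial) → [b]
Rule 1: /t/ before /g/ (velar) → [k]
After rule 1: nibbobbakged
Rule 2: no segment meets the rule's conditions; no change.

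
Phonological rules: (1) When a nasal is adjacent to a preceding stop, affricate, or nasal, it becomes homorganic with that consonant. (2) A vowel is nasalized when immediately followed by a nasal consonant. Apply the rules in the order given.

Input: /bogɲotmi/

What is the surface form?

Rule 1: /ɲ/ after /g/ (velar) → [ŋ]
Rule 1: /m/ after /t/ (alveolar) → [n]
After rule 1: bogŋotni
Rule 2: no segment meets the rule's conditions; no change.

[bogŋotni]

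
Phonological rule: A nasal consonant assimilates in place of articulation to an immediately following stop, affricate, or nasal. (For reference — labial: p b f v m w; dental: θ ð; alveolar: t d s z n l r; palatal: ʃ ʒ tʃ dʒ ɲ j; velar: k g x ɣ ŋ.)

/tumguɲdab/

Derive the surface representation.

[tuŋgundab]

/m/ before /g/ (velar) → [ŋ]
/ɲ/ before /d/ (alveolar) → [n]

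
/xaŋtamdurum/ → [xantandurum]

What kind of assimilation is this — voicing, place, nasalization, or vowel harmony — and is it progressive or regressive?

place assimilation, regressive

/ŋ/→[n] /m/→[n].
Each target copies a feature from the following segment, so the direction is regressive.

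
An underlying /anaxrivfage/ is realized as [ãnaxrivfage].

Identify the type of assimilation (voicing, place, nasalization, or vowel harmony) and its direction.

/a/→[ã].
Each target copies a feature from the following segment, so the direction is regressive.

nasalization, regressive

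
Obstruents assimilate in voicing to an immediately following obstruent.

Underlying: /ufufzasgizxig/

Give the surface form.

/f/ before /z/ (voiced) → [v]
/s/ before /g/ (voiced) → [z]
/z/ before /x/ (voiceless) → [s]

[ufuvzazgisxig]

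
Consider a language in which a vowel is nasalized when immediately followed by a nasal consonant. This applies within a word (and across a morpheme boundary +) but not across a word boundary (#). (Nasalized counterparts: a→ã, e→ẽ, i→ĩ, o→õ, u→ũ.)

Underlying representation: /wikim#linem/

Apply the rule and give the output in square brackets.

[wikĩm#lĩnẽm]

/i/ before nasal /m/ → [ĩ]
/i/ before nasal /n/ → [ĩ]
/e/ before nasal /m/ → [ẽ]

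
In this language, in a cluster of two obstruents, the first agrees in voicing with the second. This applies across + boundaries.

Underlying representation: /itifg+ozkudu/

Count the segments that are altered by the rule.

/f/ before /g/ (voiced) → [v]
/z/ before /k/ (voiceless) → [s]
2 segments change.

2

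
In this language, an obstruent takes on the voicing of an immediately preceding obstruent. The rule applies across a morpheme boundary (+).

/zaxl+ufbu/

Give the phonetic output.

[zaxl+ufpu]

/b/ after /f/ (voiceless) → [p]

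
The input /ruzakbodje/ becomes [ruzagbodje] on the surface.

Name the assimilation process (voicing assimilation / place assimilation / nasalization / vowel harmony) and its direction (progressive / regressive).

/k/→[g].
Each target copies a feature from the following segment, so the direction is regressive.

voicing assimilation, regressive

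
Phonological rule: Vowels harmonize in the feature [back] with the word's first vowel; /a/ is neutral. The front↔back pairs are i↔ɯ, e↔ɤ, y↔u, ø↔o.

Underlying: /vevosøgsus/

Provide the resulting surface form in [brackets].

[vevøsøgsys]

/o/ harmonizes with /e/ ([-back]) → [ø]
/u/ harmonizes with /e/ ([-back]) → [y]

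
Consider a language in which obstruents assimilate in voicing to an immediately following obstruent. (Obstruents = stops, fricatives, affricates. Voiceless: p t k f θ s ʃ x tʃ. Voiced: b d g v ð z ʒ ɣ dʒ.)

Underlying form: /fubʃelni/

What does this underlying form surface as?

[fupʃelni]

/b/ before /ʃ/ (voiceless) → [p]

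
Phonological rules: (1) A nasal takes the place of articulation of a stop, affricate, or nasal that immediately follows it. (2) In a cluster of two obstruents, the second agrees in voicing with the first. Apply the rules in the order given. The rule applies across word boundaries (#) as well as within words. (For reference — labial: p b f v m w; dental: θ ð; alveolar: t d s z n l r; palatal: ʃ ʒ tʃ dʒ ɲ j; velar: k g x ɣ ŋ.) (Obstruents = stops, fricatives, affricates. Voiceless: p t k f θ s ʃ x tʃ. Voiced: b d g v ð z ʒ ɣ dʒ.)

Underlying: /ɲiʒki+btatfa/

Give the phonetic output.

Rule 1: no segment meets the rule's conditions; no change.
After rule 1: ɲiʒki+btatfa
Rule 2: /k/ after /ʒ/ (voiced) → [g]
Rule 2: /t/ after /b/ (voiced) → [d]

[ɲiʒgi+bdatfa]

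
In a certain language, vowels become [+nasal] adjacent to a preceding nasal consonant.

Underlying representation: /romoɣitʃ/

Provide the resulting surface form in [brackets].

/o/ after nasal /m/ → [õ]

[romõɣitʃ]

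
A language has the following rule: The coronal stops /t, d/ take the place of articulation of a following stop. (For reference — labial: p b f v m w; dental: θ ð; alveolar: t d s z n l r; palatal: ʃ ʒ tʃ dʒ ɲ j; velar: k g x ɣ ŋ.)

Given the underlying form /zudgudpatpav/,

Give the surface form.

/d/ before /g/ (velar) → [g]
/d/ before /p/ (labial) → [b]
/t/ before /p/ (labial) → [p]

[zuggubpappav]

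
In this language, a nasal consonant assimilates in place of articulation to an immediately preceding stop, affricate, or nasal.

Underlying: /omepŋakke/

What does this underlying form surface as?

/ŋ/ after /p/ (labial) → [m]

[omepmakke]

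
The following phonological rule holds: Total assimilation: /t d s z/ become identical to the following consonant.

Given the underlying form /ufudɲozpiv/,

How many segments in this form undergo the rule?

/d/ before /ɲ/ → [ɲ] (total assimilation)
/z/ before /p/ → [p] (total assimilation)
2 segments change.

2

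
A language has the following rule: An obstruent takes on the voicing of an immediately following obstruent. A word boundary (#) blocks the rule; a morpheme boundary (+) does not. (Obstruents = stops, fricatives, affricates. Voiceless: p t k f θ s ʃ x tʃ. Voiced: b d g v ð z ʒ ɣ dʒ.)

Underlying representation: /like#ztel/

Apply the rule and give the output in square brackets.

[like#stel]

/z/ before /t/ (voiceless) → [s]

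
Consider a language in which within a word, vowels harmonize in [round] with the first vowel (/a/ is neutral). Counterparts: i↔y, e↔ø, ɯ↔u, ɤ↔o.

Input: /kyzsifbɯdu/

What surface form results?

[kyzsyfbudu]

/i/ harmonizes with /y/ ([+round]) → [y]
/ɯ/ harmonizes with /y/ ([+round]) → [u]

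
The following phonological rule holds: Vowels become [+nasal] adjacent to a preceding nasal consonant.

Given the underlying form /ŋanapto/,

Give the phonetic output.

[ŋãnãpto]

/a/ after nasal /ŋ/ → [ã]
/a/ after nasal /n/ → [ã]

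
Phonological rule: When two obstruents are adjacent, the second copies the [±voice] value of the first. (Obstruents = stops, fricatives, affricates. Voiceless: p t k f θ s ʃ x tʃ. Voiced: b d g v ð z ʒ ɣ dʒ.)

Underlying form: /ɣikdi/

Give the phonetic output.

/d/ after /k/ (voiceless) → [t]

[ɣikti]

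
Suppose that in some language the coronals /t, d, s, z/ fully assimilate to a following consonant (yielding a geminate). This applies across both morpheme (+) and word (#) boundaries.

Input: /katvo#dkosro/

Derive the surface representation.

[kavvo#kkorro]

/t/ before /v/ → [v] (total assimilation)
/d/ before /k/ → [k] (total assimilation)
/s/ before /r/ → [r] (total assimilation)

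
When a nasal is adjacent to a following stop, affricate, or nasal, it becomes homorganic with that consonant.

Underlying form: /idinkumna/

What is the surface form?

[idiŋkunna]

/n/ before /k/ (velar) → [ŋ]
/m/ before /n/ (alveolar) → [n]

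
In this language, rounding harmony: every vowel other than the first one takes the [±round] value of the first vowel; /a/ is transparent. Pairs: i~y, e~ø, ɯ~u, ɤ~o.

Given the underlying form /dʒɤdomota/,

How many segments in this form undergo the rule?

2

/o/ harmonizes with /ɤ/ ([-round]) → [ɤ]
/o/ harmonizes with /ɤ/ ([-round]) → [ɤ]
2 segments change.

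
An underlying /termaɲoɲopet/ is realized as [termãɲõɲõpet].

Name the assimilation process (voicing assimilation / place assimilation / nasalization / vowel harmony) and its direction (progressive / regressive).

nasalization, progressive

/a/→[ã] /o/→[õ] /o/→[õ].
Each target copies a feature from the preceding segment, so the direction is progressive.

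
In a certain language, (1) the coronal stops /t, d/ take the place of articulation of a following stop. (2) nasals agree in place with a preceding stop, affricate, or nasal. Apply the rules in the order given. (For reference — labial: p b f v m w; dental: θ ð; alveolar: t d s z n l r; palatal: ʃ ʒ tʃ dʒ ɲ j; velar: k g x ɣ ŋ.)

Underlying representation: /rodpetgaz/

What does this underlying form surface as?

[robpekgaz]

Rule 1: /d/ before /p/ (labial) → [b]
Rule 1: /t/ before /g/ (velar) → [k]
After rule 1: robpekgaz
Rule 2: no segment meets the rule's conditions; no change.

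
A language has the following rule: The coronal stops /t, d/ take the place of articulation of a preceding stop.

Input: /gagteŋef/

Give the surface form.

[gagkeŋef]

/t/ after /g/ (velar) → [k]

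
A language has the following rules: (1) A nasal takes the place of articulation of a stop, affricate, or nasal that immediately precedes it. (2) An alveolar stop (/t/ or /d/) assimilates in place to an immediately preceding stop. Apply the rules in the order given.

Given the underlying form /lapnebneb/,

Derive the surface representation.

Rule 1: /n/ after /p/ (labial) → [m]
Rule 1: /n/ after /b/ (labial) → [m]
After rule 1: lapmebmeb
Rule 2: no segment meets the rule's conditions; no change.

[lapmebmeb]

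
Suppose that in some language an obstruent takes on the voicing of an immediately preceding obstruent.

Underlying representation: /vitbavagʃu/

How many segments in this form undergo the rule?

/b/ after /t/ (voiceless) → [p]
/ʃ/ after /g/ (voiced) → [ʒ]
2 segments change.

2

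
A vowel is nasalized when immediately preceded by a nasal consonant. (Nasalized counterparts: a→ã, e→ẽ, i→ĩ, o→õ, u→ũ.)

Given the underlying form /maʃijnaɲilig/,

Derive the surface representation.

/a/ after nasal /m/ → [ã]
/a/ after nasal /n/ → [ã]
/i/ after nasal /ɲ/ → [ĩ]

[mãʃijnãɲĩlig]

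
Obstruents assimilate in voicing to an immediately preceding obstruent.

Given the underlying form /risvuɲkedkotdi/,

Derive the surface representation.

[risfuɲkedgotti]

/v/ after /s/ (voiceless) → [f]
/k/ after /d/ (voiced) → [g]
/d/ after /t/ (voiceless) → [t]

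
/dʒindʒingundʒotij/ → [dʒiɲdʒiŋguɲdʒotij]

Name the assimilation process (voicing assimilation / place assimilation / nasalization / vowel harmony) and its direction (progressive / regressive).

/n/→[ɲ] /n/→[ŋ] /n/→[ɲ].
Each target copies a feature from the following segment, so the direction is regressive.

place assimilation, regressive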